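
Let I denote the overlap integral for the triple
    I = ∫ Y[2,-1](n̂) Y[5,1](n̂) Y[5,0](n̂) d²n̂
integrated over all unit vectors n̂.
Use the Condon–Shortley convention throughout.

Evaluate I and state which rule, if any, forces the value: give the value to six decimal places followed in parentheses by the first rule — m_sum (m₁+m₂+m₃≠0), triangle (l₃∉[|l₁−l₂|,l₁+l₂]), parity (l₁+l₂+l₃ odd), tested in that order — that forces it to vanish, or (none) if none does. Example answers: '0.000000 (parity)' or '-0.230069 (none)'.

Checks pass: Σm=0; 12 even; l₃=5∈[3,7].
(2·2+1)(2·5+1)(2·5+1) = 605
Δ: 2! 2! 8! / 13! → 1/38610
sum: t=0:+1/2880 t=1:−1/576 t=2:+1/2880 = -1/960
3j²(2 5 5; 0 0 0) = Δ·Π!·Σ² = 10/429  (sign +1)
sum: t=1:−1/1440 t=2:+1/1152 = 1/5760
3j²(2 5 5; -1 1 0) = Δ·Π!·Σ² = 1/858  (sign -1)
combine: 4πI² = 605·10/429·1/858 = 25/1521
take √, sign -1: I = -0.03616600
No selection rule forces the value: the integral is nonzero (none).

-0.036166 (none)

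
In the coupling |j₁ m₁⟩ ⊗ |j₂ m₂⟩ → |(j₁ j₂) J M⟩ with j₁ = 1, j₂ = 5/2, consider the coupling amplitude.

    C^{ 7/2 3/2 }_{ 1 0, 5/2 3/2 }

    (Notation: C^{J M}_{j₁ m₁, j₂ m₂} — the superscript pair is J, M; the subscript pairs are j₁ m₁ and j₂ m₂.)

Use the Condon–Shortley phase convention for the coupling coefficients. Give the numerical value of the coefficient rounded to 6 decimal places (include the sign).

j₁+j₂−J=0  J+j₁−j₂=2  J−j₁+j₂=5  j₁+j₂+J+1=8
(j₁±m₁, j₂±m₂, J±M) = (1,1,4,1,5,2)
P² = 1920/7
sum k=0..0:
  [0] +1/24 = 1/24
S = 1/24
C² = P²·S² = 10/21 ; C = +0.690066

+0.690066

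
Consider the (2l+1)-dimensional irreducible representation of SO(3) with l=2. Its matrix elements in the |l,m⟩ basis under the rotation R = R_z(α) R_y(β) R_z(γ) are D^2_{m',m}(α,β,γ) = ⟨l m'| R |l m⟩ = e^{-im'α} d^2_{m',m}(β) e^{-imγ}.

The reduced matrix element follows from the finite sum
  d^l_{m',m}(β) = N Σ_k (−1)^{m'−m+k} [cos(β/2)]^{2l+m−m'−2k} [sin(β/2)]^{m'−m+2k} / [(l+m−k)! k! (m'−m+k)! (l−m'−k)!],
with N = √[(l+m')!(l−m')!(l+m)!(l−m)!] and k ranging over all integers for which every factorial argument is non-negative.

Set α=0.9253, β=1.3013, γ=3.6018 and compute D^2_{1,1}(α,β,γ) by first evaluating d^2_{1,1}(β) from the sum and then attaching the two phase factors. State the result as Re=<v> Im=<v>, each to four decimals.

Split into d^2_{1,1}(β=1.3013) × two z-phases.
Half-angle: c=0.795690, s=0.605704. N=√(6·1·6·1)=6.000000
k∈{0,1} keeps every argument non-negative
  k=0: (−1)^0·6.0000/(6)·0.7957^4·0.6057^0 = +0.400845
  k=1: (−1)^1·6.0000/(2)·0.7957^2·0.6057^2 = -0.696835
d^2_{1,1}(1.3013) = +0.400845 -0.696835 = -0.295990
Attach z-rotation phases: D = e^{-i(1)(0.9253)}·(-0.295990)·e^{-i(1)(3.6018)} = +0.054530-0.290924i

Re=0.0545 Im=-0.2909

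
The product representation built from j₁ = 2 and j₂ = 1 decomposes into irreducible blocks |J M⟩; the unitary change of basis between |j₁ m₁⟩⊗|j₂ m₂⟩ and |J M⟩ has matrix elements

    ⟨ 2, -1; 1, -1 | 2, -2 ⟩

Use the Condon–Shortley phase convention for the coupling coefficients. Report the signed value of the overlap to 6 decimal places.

√[5·1!3!1!/6! · 1!3!0!2!0!4!] = √(12)
  +(−1)^0/∏(0,1,3,0,0,1)! = 1/6  (running 1/6)
⟨..|..⟩ = √(12)·(1/6) = +0.577350

+0.577350  (= +√(1/3))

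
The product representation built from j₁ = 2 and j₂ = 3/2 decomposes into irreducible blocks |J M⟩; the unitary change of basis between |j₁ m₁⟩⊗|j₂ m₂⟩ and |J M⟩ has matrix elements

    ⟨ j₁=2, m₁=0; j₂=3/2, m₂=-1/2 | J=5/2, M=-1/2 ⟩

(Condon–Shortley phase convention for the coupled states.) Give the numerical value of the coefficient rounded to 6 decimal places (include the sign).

triangle: 1!×3!×2!/7! = 12/5040
(j±m)!: 2!×2!×1!×2!×2!×3! = 96
prefactor² = (2J+1)×Δ×N² = 48/35
  k=0: +1/(0!×1!×2!×1!×1!×1!) = 1/2
  k=1: −1/(1!×0!×1!×0!×2!×2!) = -1/4
Σ = 1/4  ⇒  CG² = 48/35×(1/4)² = 3/35
CG = +√(3/35) = +0.292770

+√(3/35) ≈ +0.292770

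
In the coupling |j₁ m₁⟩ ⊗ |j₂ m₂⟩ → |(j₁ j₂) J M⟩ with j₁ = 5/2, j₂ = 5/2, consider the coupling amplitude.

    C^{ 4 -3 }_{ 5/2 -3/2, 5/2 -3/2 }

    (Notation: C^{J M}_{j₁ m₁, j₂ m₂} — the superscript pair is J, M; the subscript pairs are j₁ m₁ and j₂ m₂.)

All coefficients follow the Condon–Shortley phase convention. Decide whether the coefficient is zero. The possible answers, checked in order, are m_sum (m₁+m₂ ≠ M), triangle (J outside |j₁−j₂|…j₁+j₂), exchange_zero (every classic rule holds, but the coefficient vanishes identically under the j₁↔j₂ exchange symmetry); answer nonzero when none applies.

exchange_zero

m-sum: m₁+m₂ = -3/2+(-3/2) = -3, M = -3  ✓
triangle: |j₁−j₂| = 0 ≤ J = 4 ≤ j₁+j₂ = 5  ✓
exchange: j₁=j₂ and m₁=m₂, and (−1)^(j₁+j₂−J) = (−1)^1 = −1 forces ⟨j₁m₁;j₂m₂|JM⟩ = −⟨j₂m₂;j₁m₁|JM⟩ = −⟨j₁m₁;j₂m₂|JM⟩ ⇒ the coefficient vanishes identically
Racah sum check: Σ_k collapses to 0 ⇒ CG = 0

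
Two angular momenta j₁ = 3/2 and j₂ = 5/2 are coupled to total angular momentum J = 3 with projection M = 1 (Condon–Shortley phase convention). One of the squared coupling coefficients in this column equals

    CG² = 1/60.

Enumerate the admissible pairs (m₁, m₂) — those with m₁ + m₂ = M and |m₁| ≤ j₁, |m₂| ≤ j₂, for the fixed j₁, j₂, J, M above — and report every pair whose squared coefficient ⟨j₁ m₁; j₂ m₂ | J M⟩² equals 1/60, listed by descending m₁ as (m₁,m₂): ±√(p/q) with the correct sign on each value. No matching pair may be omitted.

Admissible pairs with m₁+m₂ = M = 1: (-3/2,5/2), (-1/2,3/2), (1/2,1/2), (3/2,-1/2)
  (m₁,m₂)=(3/2,-1/2): CG² = 9/20, CG = +√(9/20)
  (m₁,m₂)=(1/2,1/2): CG² = 1/60, CG = +√(1/60)   ← matches the target
  (m₁,m₂)=(-1/2,3/2): CG² = 49/120, CG = −√(49/120)
  (m₁,m₂)=(-3/2,5/2): CG² = 1/8, CG = −√(1/8)
Pairs with CG² = 1/60: (1/2,1/2): +√(1/60)

(1/2,1/2): +√(1/60)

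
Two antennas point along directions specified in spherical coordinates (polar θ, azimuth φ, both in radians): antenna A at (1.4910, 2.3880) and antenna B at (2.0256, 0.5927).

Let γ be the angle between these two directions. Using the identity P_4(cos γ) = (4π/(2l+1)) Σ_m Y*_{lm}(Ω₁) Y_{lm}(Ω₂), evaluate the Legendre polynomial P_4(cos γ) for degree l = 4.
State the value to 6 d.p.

0.182212

Term-by-term m-sum for l=4 (normalisation 4π/9 = 1.396263):
  m=-4: Y*=-0.433396-0.055437i  Y=-0.206756-0.200803i  product +0.078475+0.098489i
  m=-3: Y*=+0.062903+0.076218i  Y=+0.082047+0.390096i  product -0.024571+0.030792i
  m=-2: Y*=-0.020190+0.316971i  Y=+0.035603-0.087760i  product +0.027099+0.013057i
  m=-1: Y*=+0.081018-0.076022i  Y=+0.255380-0.171992i  product +0.007615-0.033349i
  m=+0: Y*=+0.297341-0.000000i  Y=-0.157179+0.000000i  product -0.046736+0.000000i
  m=+1: Y*=-0.081018-0.076022i  Y=-0.255380-0.171992i  product +0.007615+0.033349i
  m=+2: Y*=-0.020190-0.316971i  Y=+0.035603+0.087760i  product +0.027099-0.013057i
  m=+3: Y*=-0.062903+0.076218i  Y=-0.082047+0.390096i  product -0.024571-0.030792i
  m=+4: Y*=-0.433396+0.055437i  Y=-0.206756+0.200803i  product +0.078475-0.098489i
Accumulated sum +0.130500+0.000000i; after 4π/(2l+1) scaling, +0.182212+0.000000i ⇒ P_4 = 0.182212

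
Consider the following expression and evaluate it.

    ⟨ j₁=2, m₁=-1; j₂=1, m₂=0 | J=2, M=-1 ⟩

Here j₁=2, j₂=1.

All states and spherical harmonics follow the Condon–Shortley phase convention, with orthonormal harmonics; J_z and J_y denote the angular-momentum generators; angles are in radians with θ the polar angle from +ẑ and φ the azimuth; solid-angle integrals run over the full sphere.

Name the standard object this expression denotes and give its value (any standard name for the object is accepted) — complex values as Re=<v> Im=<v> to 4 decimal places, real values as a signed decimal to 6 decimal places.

This is a Clebsch–Gordan (vector-coupling) coefficient.
triangle: 1!*3!*1!/6! = 6/720
(j±m)!: 1!*3!*1!*1!*1!*3! = 36
prefactor² = (2J+1)*Δ*N² = 3/2
  k=0: +1/(0!*1!*3!*1!*0!*0!) = 1/6
  k=1: −1/(1!*0!*2!*0!*1!*1!) = -1/2
Σ = -1/3  ⇒  CG² = 3/2*(-1/3)² = 1/6
CG = −√(1/6) = -0.408248

Clebsch–Gordan coefficient, −√(1/6) ≈ -0.408248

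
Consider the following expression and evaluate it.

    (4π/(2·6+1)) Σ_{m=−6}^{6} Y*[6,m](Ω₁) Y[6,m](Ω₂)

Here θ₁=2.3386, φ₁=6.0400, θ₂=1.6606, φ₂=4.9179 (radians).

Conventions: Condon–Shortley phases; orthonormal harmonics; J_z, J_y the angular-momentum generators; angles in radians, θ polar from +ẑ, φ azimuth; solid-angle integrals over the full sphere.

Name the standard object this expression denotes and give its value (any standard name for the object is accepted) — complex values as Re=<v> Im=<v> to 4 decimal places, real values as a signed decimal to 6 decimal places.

Legendre polynomial (addition theorem), +0.258497

This sum is the spherical-harmonic addition theorem: it equals the Legendre polynomial P_l(cos γ) of the angle γ between the two directions.
Addition theorem: P_6(cos γ) = (4π/13) Σ_m Y*_{lm}(Ω₁) Y_{lm}(Ω₂), m = −6…6:
  m=-6: Y*=+0.007466-0.066568i  Y=-0.156237+0.444885i  product +0.028449+0.013722i
  m=-5: Y*=-0.077840+0.210062i  Y=-0.125907-0.076028i  product +0.025771-0.020530i
  m=-4: Y*=+0.231759-0.340179i  Y=-0.217836+0.234416i  product +0.029258+0.128431i
  m=-3: Y*=-0.289676+0.259005i  Y=-0.097162-0.137101i  product +0.063656+0.014550i
  m=-2: Y*=-0.000544+0.000288i  Y=-0.253922+0.110671i  product +0.000106-0.000133i
  m=-1: Y*=+0.358159-0.088858i  Y=-0.035751-0.171504i  product -0.028044-0.058249i
  m=+0: Y*=-0.109342-0.000000i  Y=-0.265448+0.000000i  product +0.029025+0.000000i
  m=+1: Y*=-0.358159-0.088858i  Y=+0.035751-0.171504i  product -0.028044+0.058249i
  m=+2: Y*=-0.000544-0.000288i  Y=-0.253922-0.110671i  product +0.000106+0.000133i
  m=+3: Y*=+0.289676+0.259005i  Y=+0.097162-0.137101i  product +0.063656-0.014550i
  m=+4: Y*=+0.231759+0.340179i  Y=-0.217836-0.234416i  product +0.029258-0.128431i
  m=+5: Y*=+0.077840+0.210062i  Y=+0.125907-0.076028i  product +0.025771+0.020530i
  m=+6: Y*=+0.007466+0.066568i  Y=-0.156237-0.444885i  product +0.028449-0.013722i
Total Σ_m = +0.267417+0.000000i. Multiply by 0.966644: +0.258497+0.000000i. P_6(cos γ) = 0.258497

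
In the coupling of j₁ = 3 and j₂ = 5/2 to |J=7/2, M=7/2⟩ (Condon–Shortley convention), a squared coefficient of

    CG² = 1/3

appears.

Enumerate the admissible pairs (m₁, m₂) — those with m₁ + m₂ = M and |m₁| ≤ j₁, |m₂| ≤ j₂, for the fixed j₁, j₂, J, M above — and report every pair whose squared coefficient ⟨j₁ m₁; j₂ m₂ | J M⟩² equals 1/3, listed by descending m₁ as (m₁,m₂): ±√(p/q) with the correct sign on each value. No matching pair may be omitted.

Admissible pairs with m₁+m₂ = M = 7/2: (1,5/2), (2,3/2), (3,1/2)
  (m₁,m₂)=(3,1/2): CG² = 1/3, CG = +√(1/3)   ← matches the target
  (m₁,m₂)=(2,3/2): CG² = 4/9, CG = −√(4/9)
  (m₁,m₂)=(1,5/2): CG² = 2/9, CG = +√(2/9)
Pairs with CG² = 1/3: (3,1/2): +√(1/3)

(3,1/2): +√(1/3)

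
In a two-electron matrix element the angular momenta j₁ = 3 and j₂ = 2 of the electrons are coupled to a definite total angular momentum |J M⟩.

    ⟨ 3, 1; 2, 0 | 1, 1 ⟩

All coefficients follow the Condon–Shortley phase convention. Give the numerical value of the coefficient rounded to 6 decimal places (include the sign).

j₁+j₂−J=4  J+j₁−j₂=2  J−j₁+j₂=0  j₁+j₂+J+1=7
(j₁±m₁, j₂±m₂, J±M) = (4,2,2,2,2,0)
P² = 384/35
sum k=2..2:
  [2] +1/8 = 1/8
S = 1/8
C² = P²·S² = 6/35 ; C = +0.414039

+0.414039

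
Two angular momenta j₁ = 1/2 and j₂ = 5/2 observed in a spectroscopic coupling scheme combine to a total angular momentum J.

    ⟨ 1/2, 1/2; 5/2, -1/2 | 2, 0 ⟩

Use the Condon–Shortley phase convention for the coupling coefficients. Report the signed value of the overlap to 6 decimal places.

√[5·1!0!4!/6! · 1!0!2!3!2!2!] = √(8)
  +(−1)^0/∏(0,1,0,2,0,2)! = 1/4  (running 1/4)
⟨..|..⟩ = √(8)·(1/4) = +0.707107

+√(1/2) ≈ +0.707107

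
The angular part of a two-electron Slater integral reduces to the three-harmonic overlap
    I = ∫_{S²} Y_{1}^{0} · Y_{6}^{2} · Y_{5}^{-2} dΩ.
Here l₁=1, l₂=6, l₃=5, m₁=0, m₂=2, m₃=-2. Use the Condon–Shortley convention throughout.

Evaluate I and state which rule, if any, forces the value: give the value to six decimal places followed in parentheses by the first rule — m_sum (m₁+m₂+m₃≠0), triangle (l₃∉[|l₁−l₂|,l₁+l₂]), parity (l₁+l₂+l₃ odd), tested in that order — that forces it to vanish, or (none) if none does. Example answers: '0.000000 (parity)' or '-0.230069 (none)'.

0.231133 (none)

m-sum 0 ✓  L=12 even ✓  5≤5≤7 ✓
Π(2lᵢ+1) = 3×13×11 = 429
triangle coeff Δ(1,6,5) = 1/858
Σ_t [1,1]: t=1:−1/14400 = -1/14400
(3j)²=6/143 [(1 6 5; 0 0 0)], sign=+1
Σ_t [1,1]: t=1:−1/30240 = -1/30240
(3j)²=16/429 [(1 6 5; 0 2 -2)], sign=+1
⇒ 4πI² = 96/143
I = (+1)√(96/143/(4π)) = 0.23113338
No selection rule forces the value: the integral is nonzero (none).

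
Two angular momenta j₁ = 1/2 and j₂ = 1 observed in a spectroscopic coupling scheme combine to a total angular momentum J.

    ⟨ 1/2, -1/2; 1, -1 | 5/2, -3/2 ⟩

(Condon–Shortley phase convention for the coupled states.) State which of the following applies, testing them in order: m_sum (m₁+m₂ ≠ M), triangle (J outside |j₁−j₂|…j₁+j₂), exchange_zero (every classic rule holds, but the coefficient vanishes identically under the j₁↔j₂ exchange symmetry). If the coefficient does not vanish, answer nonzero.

triangle

m-sum: m₁+m₂ = -1/2+(-1) = -3/2, M = -3/2  ✓
triangle: need |j₁−j₂| ≤ J ≤ j₁+j₂, i.e. J ∈ [1/2, 3/2]; J = 5/2 is outside ✗ ⇒ coefficient is 0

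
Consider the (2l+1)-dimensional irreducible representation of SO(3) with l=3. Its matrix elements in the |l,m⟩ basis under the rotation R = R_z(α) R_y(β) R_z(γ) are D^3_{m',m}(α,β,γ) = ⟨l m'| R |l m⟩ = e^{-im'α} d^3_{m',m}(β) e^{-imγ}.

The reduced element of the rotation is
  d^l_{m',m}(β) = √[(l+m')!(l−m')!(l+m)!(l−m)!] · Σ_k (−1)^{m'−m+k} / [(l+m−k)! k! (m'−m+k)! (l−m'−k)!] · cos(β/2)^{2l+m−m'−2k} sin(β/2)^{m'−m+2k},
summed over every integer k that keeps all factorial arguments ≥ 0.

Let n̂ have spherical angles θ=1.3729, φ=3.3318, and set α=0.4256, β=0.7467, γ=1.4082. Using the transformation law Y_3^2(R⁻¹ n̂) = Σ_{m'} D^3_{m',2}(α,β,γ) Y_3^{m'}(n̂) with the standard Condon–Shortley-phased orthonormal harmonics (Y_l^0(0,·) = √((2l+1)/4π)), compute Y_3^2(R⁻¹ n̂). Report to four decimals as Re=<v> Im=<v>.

Re=0.3756 Im=-0.0802

Need the full column D^3_{m',2} for m'=−3..3 at α=0.4256, β=0.7467, γ=1.4082.
cos(β/2)=0.931111, sin(β/2)=0.364737
d^3_{-3,2}: single k=5 term ⇒ +0.014722;  D = +0.000459-0.014715i
d^3_{-2,2}: k∈[4..5] ⇒ +0.076717 -0.002354 = +0.074362;  D = -0.028574-0.068653i
d^3_{-1,2}: k∈[3..4] ⇒ +0.247726 -0.019006 = +0.228720;  D = -0.167228-0.156037i
d^3_{0,2}: k∈[2..3] ⇒ +0.547677 -0.084039 = +0.463638;  D = -0.439339-0.148128i
d^3_{1,2}: k∈[1..2] ⇒ +0.807209 -0.247726 = +0.559483;  D = -0.556665+0.056082i
d^3_{2,2}: k∈[0..1] ⇒ +0.651640 -0.499959 = +0.151681;  D = -0.131177+0.076157i
d^3_{3,2}: single k=0 term ⇒ -0.625261;  D = +0.362886-0.509181i
Y_3^{m'}(θ=1.3729,φ=3.3318) and Σ D·Y over m':
  (+0.0005-0.0147i)·(-0.3310+0.2124i)  (-0.0286-0.0687i)·(+0.1794-0.0717i)  (-0.1672-0.1560i)·(+0.2510-0.0483i)  (-0.4393-0.1481i)·(-0.2059+0.0000i)  (-0.5567+0.0561i)·(-0.2510-0.0483i)  (-0.1312+0.0762i)·(+0.1794+0.0717i)  (+0.3629-0.5092i)·(+0.3310+0.2124i)
Y_3^2(R⁻¹ n̂) = +0.375597-0.080235i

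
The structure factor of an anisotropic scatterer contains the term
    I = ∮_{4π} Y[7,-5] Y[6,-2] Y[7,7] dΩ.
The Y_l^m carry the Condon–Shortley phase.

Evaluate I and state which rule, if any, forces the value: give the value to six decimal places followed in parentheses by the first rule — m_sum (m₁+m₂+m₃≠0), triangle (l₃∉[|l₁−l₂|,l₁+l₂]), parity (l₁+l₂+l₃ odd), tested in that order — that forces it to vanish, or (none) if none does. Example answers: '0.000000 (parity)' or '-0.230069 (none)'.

0.169125 (none)

m-sum 0 ✓  L=20 even ✓  1≤7≤13 ✓
Π(2lᵢ+1) = 15×13×15 = 2925
triangle coeff Δ(7,6,7) = 1/2444321880
Σ_t [0,6]: t=0:+1/2612736000 t=1:−1/20736000 t=2:+1/1658880 t=3:−1/746496 t=4:+1/1658880 t=5:−1/20736000 t=6:+1/2612736000 = -1/4354560
(3j)²=1000/138567 [(7 6 7; 0 0 0)], sign=+1
Σ_t [4,4]: t=4:+1/1393459200 = 1/1393459200
(3j)²=11/646 [(7 6 7; -5 -2 7)], sign=+1
⇒ 4πI² = 37500/104329
I = (+1)√(37500/104329/(4π)) = 0.16912514
No selection rule forces the value: the integral is nonzero (none).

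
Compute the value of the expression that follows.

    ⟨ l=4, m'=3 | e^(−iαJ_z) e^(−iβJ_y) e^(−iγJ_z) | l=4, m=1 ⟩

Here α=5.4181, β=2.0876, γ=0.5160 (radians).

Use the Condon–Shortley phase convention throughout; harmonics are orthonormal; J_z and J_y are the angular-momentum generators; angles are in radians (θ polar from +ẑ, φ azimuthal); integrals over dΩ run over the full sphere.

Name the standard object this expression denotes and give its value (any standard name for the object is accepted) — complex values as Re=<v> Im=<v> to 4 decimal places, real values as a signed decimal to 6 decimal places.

This is a Wigner D-matrix element — the rotation-matrix element ⟨l m'| R(α,β,γ) |l m⟩ in the angular-momentum basis.
D^4_{3,1}(5.4181,2.0876,0.5160) = e^{-i·3·5.4181}·d^4_{3,1}(2.0876)·e^{-i·1·0.5160}. Compute d first:
c=cos(2.087600/2)=0.502939, s=sin(2.087600/2)=0.864322; N=√[5040·1·120·6]=1904.940944
Admissible k: 0..1 (factorial args all ≥0)
  k=0: (−1)^2·1904.9409/(240)·0.5029^6·0.8643^2 = +0.095966
  k=1: (−1)^3·1904.9409/(144)·0.5029^4·0.8643^4 = -0.472371
d^4_{3,1}(2.0876) = +0.095966 -0.472371 = -0.376406
Attach z-rotation phases: D = e^{-i(3)(5.4181)}·(-0.376406)·e^{-i(1)(0.5160)} = +0.183246-0.328789i

Wigner D-matrix element, Re=0.1832 Im=-0.3288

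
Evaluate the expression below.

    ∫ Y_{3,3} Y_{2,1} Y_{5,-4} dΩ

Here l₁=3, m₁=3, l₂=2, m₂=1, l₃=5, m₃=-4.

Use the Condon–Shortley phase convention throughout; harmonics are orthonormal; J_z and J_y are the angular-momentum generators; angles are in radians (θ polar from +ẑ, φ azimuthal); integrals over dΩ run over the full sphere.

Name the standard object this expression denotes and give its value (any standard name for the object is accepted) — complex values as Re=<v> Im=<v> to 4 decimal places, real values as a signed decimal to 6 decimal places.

Gaunt coefficient, +0.219610

This is a Gaunt coefficient — the integral of a triple product of spherical harmonics over the sphere.
Rules hold: Σm=0, L=10 even, 1≤5≤5.
N = 7·5·11 = 385
Δ = 0!·6!·4!/11! = 1/2310
Racah Σ t=0..0: t=0:+1/144 = 1/144
⇒ 3j(3 2 5; 0 0 0)² = 10/231, sgn -1
Racah Σ t=0..0: t=0:+1/4320 = 1/4320
⇒ 3j(3 2 5; 3 1 -4)² = 2/55, sgn -1
4πI² = N·(3j₀)²·(3jₘ)² = 20/33
I = +1·√(0.606061/4π) = 0.21961050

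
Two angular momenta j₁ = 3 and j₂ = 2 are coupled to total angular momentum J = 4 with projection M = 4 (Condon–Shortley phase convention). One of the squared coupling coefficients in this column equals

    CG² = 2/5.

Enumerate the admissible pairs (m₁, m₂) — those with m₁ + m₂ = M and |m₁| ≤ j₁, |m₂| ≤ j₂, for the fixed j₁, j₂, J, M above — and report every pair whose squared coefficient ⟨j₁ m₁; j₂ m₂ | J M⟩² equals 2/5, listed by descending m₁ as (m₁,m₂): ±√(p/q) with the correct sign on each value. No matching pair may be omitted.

Admissible pairs with m₁+m₂ = M = 4: (2,2), (3,1)
  (m₁,m₂)=(3,1): CG² = 3/5, CG = +√(3/5)
  (m₁,m₂)=(2,2): CG² = 2/5, CG = −√(2/5)   ← matches the target
Pairs with CG² = 2/5: (2,2): −√(2/5)

(2,2): −√(2/5)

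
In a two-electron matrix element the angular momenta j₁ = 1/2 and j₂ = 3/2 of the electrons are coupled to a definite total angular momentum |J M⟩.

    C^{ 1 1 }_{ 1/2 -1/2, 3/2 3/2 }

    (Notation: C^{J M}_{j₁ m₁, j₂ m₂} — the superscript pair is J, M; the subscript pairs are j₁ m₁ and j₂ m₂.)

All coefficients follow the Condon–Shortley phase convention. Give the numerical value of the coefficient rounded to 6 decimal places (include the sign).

triangle: 1!·0!·2!/4! = 2/24
(j±m)!: 0!·1!·3!·0!·2!·0! = 12
prefactor² = (2J+1)·Δ·N² = 3
  k=1: −1/(1!·0!·0!·2!·0!·0!) = -1/2
Σ = -1/2  ⇒  CG² = 3·(-1/2)² = 3/4
CG = −√(3/4) = -0.866025

−√(3/4) ≈ -0.866025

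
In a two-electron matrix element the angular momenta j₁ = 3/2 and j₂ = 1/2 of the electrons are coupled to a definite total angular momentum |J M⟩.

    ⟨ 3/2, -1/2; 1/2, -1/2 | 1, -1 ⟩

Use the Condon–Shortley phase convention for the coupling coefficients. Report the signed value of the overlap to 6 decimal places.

j₁+j₂−J=1  J+j₁−j₂=2  J−j₁+j₂=0  j₁+j₂+J+1=4
(j₁±m₁, j₂±m₂, J±M) = (1,2,0,1,0,2)
P² = 1
sum k=0..0:
  [0] +1/2 = 1/2
S = 1/2
C² = P²·S² = 1/4 ; C = +0.500000

+√(1/4) = +0.500000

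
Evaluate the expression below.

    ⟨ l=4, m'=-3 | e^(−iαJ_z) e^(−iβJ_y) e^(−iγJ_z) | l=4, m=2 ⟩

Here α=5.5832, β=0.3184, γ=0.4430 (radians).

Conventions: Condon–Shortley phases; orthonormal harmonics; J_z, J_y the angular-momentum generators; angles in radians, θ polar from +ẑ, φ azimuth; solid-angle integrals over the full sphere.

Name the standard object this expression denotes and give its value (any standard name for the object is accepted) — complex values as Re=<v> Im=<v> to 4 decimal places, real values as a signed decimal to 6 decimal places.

Wigner D-matrix element, Re=-0.0011 Im=-0.0002

This is a Wigner D-matrix element — the rotation-matrix element ⟨l m'| R(α,β,γ) |l m⟩ in the angular-momentum basis.
Split into d^4_{-3,2}(β=0.3184) × two z-phases.
Half-angle: c=0.987354, s=0.158528. N=√(1·5040·720·2)=2693.993318
The bounds max(0,m−m')=5 and min(l+m,l−m')=6 give 2 terms
  k=5: (−1)^0·2693.9933/(240)·0.9874^3·0.1585^5 = +0.001082
  k=6: (−1)^1·2693.9933/(720)·0.9874^1·0.1585^7 = -0.000009
d^4_{-3,2}(0.3184) = +0.001082 -0.000009 = +0.001072
Attach z-rotation phases: D = e^{-i(-3)(5.5832)}·(+0.001072)·e^{-i(2)(0.4430)} = -0.001060-0.000166i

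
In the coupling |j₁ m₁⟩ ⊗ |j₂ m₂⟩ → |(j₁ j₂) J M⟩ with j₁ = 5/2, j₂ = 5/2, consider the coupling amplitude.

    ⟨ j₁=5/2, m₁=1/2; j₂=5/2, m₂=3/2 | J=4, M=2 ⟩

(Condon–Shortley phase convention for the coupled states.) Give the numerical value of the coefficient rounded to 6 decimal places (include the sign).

-0.422577  (= −√(5/28))

√[9·1!4!4!/10! · 3!2!4!1!6!2!] = √(20736/35)
  +(−1)^0/∏(0,1,2,4,2,0)! = 1/96  (running 1/96)
  +(−1)^1/∏(1,0,1,3,3,1)! = -1/36  (running -5/288)
⟨..|..⟩ = √(20736/35)·(-5/288) = -0.422577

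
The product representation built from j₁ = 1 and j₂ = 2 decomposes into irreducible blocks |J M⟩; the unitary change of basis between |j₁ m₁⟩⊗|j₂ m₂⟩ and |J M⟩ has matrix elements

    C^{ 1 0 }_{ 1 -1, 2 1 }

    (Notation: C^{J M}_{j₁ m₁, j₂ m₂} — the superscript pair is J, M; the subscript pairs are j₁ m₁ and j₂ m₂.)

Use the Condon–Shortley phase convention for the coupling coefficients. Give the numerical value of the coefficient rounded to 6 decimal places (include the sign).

+0.547723  (= +√(3/10))

triangle: 2!·0!·2!/5! = 4/120
(j±m)!: 0!·2!·3!·1!·1!·1! = 12
prefactor² = (2J+1)·Δ·N² = 6/5
  k=2: +1/(2!·0!·0!·1!·0!·1!) = 1/2
Σ = 1/2  ⇒  CG² = 6/5·(1/2)² = 3/10
CG = +√(3/10) = +0.547723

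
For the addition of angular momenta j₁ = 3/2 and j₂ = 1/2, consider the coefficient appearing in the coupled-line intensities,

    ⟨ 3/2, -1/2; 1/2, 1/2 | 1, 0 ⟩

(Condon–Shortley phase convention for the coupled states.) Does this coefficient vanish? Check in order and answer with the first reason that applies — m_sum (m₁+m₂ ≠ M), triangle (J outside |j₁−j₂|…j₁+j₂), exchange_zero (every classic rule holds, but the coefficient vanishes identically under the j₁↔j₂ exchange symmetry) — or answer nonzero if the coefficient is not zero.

m-sum: m₁+m₂ = -1/2+1/2 = 0, M = 0  ✓
triangle: |j₁−j₂| = 1 ≤ J = 1 ≤ j₁+j₂ = 2  ✓
exchange: j₁≠j₂ or m₁≠m₂ — the exchange symmetry imposes no constraint here
value check: CG = −√(1/2) = -0.707107 ≠ 0

nonzero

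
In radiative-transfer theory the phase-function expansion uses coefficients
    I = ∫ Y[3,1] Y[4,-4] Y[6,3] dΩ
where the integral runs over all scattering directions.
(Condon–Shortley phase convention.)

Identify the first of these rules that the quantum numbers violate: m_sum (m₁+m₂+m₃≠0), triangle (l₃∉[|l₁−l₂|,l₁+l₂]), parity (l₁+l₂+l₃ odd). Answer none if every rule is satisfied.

m₁+m₂+m₃ = 1 − 4 + 3 = 0  ✓
triangle: |3−4|=1 ≤ l₃=6 ≤ 3+4=7  ✓
parity: l₁+l₂+l₃ = 13 is odd  ✗

parity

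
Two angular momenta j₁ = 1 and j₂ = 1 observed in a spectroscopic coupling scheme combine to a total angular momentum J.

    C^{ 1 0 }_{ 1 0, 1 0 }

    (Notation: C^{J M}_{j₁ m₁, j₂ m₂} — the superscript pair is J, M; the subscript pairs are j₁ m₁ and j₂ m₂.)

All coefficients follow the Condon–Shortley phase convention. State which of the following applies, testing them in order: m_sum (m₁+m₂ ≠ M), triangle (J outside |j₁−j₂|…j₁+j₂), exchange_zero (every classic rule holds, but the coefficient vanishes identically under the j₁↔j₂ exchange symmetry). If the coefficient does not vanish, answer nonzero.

exchange_zero

m-sum: m₁+m₂ = 0+0 = 0, M = 0  ✓
triangle: |j₁−j₂| = 0 ≤ J = 1 ≤ j₁+j₂ = 2  ✓
exchange: j₁=j₂ and m₁=m₂, and (−1)^(j₁+j₂−J) = (−1)^1 = −1 forces ⟨j₁m₁;j₂m₂|JM⟩ = −⟨j₂m₂;j₁m₁|JM⟩ = −⟨j₁m₁;j₂m₂|JM⟩ ⇒ the coefficient vanishes identically
Racah sum check: Σ_k collapses to 0 ⇒ CG = 0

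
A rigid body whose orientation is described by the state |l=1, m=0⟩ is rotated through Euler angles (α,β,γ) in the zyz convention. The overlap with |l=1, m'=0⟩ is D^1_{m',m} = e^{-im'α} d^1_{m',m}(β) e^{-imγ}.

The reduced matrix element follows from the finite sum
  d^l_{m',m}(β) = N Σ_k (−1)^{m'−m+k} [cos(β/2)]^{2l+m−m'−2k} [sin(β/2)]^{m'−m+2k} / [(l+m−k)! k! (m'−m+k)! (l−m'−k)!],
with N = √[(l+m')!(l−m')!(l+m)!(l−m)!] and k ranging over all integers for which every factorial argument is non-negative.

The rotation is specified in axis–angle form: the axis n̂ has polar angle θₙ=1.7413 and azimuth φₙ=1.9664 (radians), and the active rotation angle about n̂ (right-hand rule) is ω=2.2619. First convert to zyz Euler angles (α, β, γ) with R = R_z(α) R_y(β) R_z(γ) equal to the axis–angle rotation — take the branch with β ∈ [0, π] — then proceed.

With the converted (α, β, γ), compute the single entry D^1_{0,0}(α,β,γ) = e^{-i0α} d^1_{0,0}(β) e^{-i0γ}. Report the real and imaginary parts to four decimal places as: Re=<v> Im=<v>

Axis–angle → zyz. n̂ = (sinθₙcosφₙ, sinθₙsinφₙ, cosθₙ) = (-0.379777, +0.909383, -0.169679), ω = 2.2619.
R = I cosω + sinω [n̂]ₓ + (1−cosω) n̂n̂ᵀ gives
  R = [-0.401226, -0.434749, +0.806233; -0.696238, +0.716696, +0.039981; -0.595206, -0.545289, -0.590246]
β = atan2(√(R₁₃²+R₂₃²), R₃₃) = 2.202160; α = atan2(R₂₃, R₁₃) mod 2π = 0.049549; γ = atan2(R₃₂, −R₃₁) mod 2π = 5.541527
D^1_{0,0}(0.0495,2.2022,5.5415) = e^{-i·0·0.0495}·d^1_{0,0}(2.2022)·e^{-i·0·5.5415}. Compute d first:
With c≡cos(β/2)=0.452633 and s≡sin(β/2)=0.891697, N=[1·1·1·1]^{1/2}=1.000000
The bounds max(0,m−m')=0 and min(l+m,l−m')=1 give 2 terms
  k=0: (−1)^0·1.0000/(1)·0.4526^2·0.8917^0 = +0.204877
  k=1: (−1)^1·1.0000/(1)·0.4526^0·0.8917^2 = -0.795123
d^1_{0,0}(2.2022) = +0.204877 -0.795123 = -0.590246
Phases: e^{-i·(0)·0.0495}=+1.000000+0.000000i, e^{-i·(0)·5.5415}=+1.000000+0.000000i ⇒ D=-0.590246+0.000000i

Re=-0.5902 Im=0.0000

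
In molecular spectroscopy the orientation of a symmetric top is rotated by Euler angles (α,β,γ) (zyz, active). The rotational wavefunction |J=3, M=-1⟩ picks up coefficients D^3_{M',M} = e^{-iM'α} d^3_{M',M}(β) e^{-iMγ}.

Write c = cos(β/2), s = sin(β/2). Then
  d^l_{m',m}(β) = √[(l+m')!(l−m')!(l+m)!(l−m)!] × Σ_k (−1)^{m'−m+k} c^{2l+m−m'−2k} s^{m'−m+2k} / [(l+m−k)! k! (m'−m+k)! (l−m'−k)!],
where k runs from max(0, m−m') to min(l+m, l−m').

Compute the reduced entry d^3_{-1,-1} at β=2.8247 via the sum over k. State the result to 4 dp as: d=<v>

d^3_{-1,-1}(β=2.8247) via the finite sum:
With c≡cos(β/2)=0.157784 and s≡sin(β/2)=0.987474, N=[2·24·2·24]^{1/2}=48.000000
k∈{0,1,2} keeps every argument non-negative
  k=0: (−1)^0·48.0000/(48)·0.1578^6·0.9875^0 = +0.000015
  k=1: (−1)^1·48.0000/(6)·0.1578^4·0.9875^2 = -0.004835
  k=2: (−1)^2·48.0000/(8)·0.1578^2·0.9875^4 = +0.142030
d^3_{-1,-1}(2.8247) = +0.000015 -0.004835 +0.142030 = +0.137210

d=0.1372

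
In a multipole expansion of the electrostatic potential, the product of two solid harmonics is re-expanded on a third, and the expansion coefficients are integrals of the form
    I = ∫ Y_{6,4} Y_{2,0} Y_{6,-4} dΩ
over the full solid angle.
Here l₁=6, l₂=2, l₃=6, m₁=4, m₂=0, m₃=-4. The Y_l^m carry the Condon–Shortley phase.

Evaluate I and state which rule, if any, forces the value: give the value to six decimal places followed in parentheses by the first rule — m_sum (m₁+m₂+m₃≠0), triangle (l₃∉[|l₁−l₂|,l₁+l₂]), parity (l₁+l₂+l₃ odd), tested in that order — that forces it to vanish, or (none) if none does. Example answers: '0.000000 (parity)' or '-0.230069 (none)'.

m-sum 0 ✓  L=14 even ✓  4≤6≤8 ✓
Π(2lᵢ+1) = 13×5×13 = 845
triangle coeff Δ(6,2,6) = 1/90090
Σ_t [0,2]: t=0:+1/69120 t=1:−1/14400 t=2:+1/69120 = -7/172800
(3j)²=14/715 [(6 2 6; 0 0 0)], sign=-1
Σ_t [0,2]: t=0:+1/322560 t=1:−1/362880 t=2:+1/14515200 = 1/2419200
(3j)²=2/5005 [(6 2 6; 4 0 -4)], sign=+1
⇒ 4πI² = 4/605
I = (-1)√(4/605/(4π)) = -0.02293757
No selection rule forces the value: the integral is nonzero (none).

-0.022938 (none)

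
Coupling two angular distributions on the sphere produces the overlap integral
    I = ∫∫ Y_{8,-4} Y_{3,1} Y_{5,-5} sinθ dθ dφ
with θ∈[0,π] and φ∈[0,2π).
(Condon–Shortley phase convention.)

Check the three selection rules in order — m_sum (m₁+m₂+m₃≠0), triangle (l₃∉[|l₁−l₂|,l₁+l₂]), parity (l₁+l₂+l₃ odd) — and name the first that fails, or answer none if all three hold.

m_sum

m₁+m₂+m₃ = -4 + 1 − 5 = -8  ✗
triangle: |8−3|=5 ≤ l₃=5 ≤ 8+3=11
parity: l₁+l₂+l₃ = 16 is even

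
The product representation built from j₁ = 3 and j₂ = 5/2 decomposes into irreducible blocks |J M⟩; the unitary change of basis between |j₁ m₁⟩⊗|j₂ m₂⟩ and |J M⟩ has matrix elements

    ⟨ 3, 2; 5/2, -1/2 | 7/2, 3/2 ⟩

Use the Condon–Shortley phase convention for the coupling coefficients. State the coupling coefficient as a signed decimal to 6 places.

√[8·2!4!3!/10! · 5!1!2!3!5!2!] = √(1536/7)
  +(−1)^0/∏(0,2,1,2,3,1)! = 1/24  (running 1/24)
  +(−1)^1/∏(1,1,0,1,4,2)! = -1/48  (running 1/48)
⟨..|..⟩ = √(1536/7)·(1/48) = +0.308607

+0.308607  (= +√(2/21))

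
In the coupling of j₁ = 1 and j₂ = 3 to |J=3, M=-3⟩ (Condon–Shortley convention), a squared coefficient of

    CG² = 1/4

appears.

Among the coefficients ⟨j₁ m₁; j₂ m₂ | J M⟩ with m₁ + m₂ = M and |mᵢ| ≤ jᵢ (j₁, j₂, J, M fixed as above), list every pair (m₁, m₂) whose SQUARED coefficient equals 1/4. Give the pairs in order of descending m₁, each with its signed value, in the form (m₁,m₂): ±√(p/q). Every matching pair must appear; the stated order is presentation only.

(-1,-2): −√(1/4)

Admissible pairs with m₁+m₂ = M = -3: (-1,-2), (0,-3)
  (m₁,m₂)=(0,-3): CG² = 3/4, CG = +√(3/4)
  (m₁,m₂)=(-1,-2): CG² = 1/4, CG = −√(1/4)   ← matches the target
Pairs with CG² = 1/4: (-1,-2): −√(1/4)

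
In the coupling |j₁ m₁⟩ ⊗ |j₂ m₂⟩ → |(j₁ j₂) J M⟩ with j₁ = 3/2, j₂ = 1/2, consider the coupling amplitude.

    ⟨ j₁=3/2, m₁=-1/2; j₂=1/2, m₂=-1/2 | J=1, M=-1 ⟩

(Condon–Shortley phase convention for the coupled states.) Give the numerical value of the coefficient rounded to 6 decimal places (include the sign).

√[3·1!2!0!/4! · 1!2!0!1!0!2!] = √(1)
  +(−1)^0/∏(0,1,2,0,0,0)! = 1/2  (running 1/2)
⟨..|..⟩ = √(1)·(1/2) = +0.500000

+√(1/4) = +0.500000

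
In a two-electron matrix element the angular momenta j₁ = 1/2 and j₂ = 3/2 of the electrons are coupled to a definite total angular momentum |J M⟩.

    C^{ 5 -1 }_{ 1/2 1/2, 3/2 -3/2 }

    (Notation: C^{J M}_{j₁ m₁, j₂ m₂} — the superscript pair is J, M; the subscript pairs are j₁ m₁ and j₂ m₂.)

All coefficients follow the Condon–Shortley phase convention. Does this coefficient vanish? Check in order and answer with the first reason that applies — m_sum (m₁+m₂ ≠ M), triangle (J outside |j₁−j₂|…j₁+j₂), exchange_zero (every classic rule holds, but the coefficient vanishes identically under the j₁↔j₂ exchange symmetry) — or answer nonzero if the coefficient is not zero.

m-sum: m₁+m₂ = 1/2+(-3/2) = -1, M = -1  ✓
triangle: need |j₁−j₂| ≤ J ≤ j₁+j₂, i.e. J ∈ [1, 2]; J = 5 is outside ✗ ⇒ coefficient is 0

triangle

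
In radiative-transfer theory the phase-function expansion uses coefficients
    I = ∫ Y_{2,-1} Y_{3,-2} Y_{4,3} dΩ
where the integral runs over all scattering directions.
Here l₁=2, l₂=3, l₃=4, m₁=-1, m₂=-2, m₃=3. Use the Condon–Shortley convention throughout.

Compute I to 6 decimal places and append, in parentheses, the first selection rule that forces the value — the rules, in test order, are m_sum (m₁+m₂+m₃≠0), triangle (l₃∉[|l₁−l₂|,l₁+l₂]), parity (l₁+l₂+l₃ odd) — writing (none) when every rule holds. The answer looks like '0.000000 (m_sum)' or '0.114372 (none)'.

Σlᵢ=9 odd — θ-integrand is odd under cosθ→−cosθ; I=0

0.000000 (parity)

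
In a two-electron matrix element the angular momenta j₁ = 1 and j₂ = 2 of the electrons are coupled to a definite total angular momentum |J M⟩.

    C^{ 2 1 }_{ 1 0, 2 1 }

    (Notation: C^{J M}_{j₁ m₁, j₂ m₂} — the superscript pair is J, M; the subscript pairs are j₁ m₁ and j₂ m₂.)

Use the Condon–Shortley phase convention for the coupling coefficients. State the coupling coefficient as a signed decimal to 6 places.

√[5·1!1!3!/6! · 1!1!3!1!3!1!] = √(3/2)
  +(−1)^0/∏(0,1,1,3,0,0)! = 1/6  (running 1/6)
  +(−1)^1/∏(1,0,0,2,1,1)! = -1/2  (running -1/3)
⟨..|..⟩ = √(3/2)·(-1/3) = -0.408248

−√(1/6) ≈ -0.408248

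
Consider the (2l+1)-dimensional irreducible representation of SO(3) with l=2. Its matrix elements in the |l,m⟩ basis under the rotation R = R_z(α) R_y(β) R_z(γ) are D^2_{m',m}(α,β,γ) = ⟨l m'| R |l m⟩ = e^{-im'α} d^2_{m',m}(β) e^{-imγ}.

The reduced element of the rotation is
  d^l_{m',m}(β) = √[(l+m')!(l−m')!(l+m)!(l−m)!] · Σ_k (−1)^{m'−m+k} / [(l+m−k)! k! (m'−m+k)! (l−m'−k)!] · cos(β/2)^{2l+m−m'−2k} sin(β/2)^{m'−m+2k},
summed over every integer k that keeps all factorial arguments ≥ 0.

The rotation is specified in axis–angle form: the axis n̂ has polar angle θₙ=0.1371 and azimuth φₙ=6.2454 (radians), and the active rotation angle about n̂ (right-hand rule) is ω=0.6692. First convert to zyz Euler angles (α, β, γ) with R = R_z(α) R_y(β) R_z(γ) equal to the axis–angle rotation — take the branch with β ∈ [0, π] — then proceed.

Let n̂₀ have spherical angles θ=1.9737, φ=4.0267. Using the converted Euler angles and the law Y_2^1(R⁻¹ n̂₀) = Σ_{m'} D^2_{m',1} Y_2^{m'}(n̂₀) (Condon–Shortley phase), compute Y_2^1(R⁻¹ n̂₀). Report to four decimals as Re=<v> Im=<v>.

Re=-0.2420 Im=-0.0621

Axis–angle → zyz. n̂ = (sinθₙcosφₙ, sinθₙsinφₙ, cosθₙ) = (+0.136573, -0.005163, +0.990617), ω = 0.6692.
R = I cosω + sinω [n̂]ₓ + (1−cosω) n̂n̂ᵀ gives
  R = [+0.788341, -0.614690, +0.025977; +0.614386, +0.784324, -0.085828; +0.032383, +0.083621, +0.995971]
β = atan2(√(R₁₃²+R₂₃²), R₃₃) = 0.089793; α = atan2(R₂₃, R₁₃) mod 2π = 5.006290; γ = atan2(R₃₂, −R₃₁) mod 2π = 1.940268
Need the full column D^2_{m',1} for m'=−2..2 at α=5.0063, β=0.0898, γ=1.9403.
cos(β/2)=0.998992, sin(β/2)=0.044882
d^2_{-2,1}: single k=3 term ⇒ +0.000181;  D = -0.000039+0.000176i
d^2_{-1,1}: k∈[2..3] ⇒ +0.006031 -0.000004 = +0.006027;  D = -0.006010+0.000455i
d^2_{0,1}: k∈[1..2] ⇒ +0.109605 -0.000221 = +0.109384;  D = -0.039501-0.102002i
d^2_{1,1}: k∈[0..1] ⇒ +0.995975 -0.006031 = +0.989944;  D = +0.779997-0.609586i
d^2_{2,1}: single k=0 term ⇒ -0.089492;  D = -0.073171-0.051525i
Y_2^{m'}(θ=1.9737,φ=4.0267) and Σ D·Y over m':
  (-0.0000+0.0002i)·(-0.0648-0.3204i)  (-0.0060+0.0005i)·(+0.1764-0.2157i)  (-0.0395-0.1020i)·(-0.1699+0.0000i)  (+0.7800-0.6096i)·(-0.1764-0.2157i)  (-0.0732-0.0515i)·(-0.0648+0.3204i)
Y_2^1(R⁻¹ n̂) = -0.242042-0.062063i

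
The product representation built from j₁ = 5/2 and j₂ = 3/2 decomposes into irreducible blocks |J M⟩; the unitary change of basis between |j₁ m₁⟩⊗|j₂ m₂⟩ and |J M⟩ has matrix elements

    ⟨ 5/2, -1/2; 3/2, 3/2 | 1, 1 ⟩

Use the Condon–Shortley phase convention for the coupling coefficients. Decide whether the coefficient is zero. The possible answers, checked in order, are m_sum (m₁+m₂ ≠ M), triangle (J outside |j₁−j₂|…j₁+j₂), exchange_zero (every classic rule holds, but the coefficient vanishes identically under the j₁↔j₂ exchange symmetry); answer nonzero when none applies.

m-sum: m₁+m₂ = -1/2+3/2 = 1, M = 1  ✓
triangle: |j₁−j₂| = 1 ≤ J = 1 ≤ j₁+j₂ = 4  ✓
exchange: j₁≠j₂ or m₁≠m₂ — the exchange symmetry imposes no constraint here
value check: CG = −√(1/20) = -0.223607 ≠ 0

nonzero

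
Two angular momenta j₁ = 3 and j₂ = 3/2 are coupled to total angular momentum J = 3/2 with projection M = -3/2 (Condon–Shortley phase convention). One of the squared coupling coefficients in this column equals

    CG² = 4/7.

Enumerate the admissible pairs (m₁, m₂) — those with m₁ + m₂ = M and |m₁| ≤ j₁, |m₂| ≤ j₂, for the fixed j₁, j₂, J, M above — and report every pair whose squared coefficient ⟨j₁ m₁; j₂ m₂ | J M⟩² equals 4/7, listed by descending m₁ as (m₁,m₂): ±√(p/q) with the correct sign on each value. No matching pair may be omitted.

Admissible pairs with m₁+m₂ = M = -3/2: (-3,3/2), (-2,1/2), (-1,-1/2), (0,-3/2)
  (m₁,m₂)=(0,-3/2): CG² = 1/35, CG = +√(1/35)
  (m₁,m₂)=(-1,-1/2): CG² = 4/35, CG = −√(4/35)
  (m₁,m₂)=(-2,1/2): CG² = 2/7, CG = +√(2/7)
  (m₁,m₂)=(-3,3/2): CG² = 4/7, CG = −√(4/7)   ← matches the target
Pairs with CG² = 4/7: (-3,3/2): −√(4/7)

(-3,3/2): −√(4/7)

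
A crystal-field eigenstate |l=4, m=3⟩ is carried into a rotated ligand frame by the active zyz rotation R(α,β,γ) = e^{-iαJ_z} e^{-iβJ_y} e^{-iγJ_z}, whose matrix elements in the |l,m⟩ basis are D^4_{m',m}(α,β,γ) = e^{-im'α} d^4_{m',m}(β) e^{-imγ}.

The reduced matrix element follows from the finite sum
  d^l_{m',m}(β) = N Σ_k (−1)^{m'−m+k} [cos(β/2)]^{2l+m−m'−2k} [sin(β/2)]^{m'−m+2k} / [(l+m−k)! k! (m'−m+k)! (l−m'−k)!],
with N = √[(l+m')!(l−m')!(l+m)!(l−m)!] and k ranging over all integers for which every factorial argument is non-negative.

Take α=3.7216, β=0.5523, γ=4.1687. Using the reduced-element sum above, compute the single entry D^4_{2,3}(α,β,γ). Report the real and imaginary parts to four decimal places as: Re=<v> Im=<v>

Re=0.2682 Im=-0.5266

D^4_{2,3}(3.7216,0.5523,4.1687) = e^{-i·2·3.7216}·d^4_{2,3}(0.5523)·e^{-i·3·4.1687}. Compute d first:
Half-angle: c=0.962112, s=0.272654. N=√(720·2·5040·1)=2693.993318
k: max(0,(3)−(2))=1 … min(4+(3),4−(2))=2
  k=1: (−1)^0·2693.9933/(720)·0.9621^7·0.2727^1 = +0.778494
  k=2: (−1)^1·2693.9933/(240)·0.9621^5·0.2727^3 = -0.187563
d^4_{2,3}(0.5523) = +0.778494 -0.187563 = +0.590931
D = (+0.399326-0.916809i)·(+0.590931)·(+0.998184+0.060234i) = +0.268179-0.526574i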